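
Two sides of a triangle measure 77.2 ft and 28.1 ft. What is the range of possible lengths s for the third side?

By the triangle inequality, s must be less than 77.2 + 28.1 = 105.3 and greater than |77.2 − 28.1| = 49.1.

49.1 < s < 105.3 (ft)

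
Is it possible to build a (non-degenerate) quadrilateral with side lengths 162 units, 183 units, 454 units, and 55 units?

For a quadrilateral, each side must be shorter than the sum of the others.
Here the longest side is 454, but the remaining 3 sides sum to only 400.

No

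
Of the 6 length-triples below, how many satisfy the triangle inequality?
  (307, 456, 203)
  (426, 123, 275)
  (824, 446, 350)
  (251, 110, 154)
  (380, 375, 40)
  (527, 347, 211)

4

(203,307,456): 203+307 > 456 → valid
(123,275,426): 123+275 ≤ 426 → not valid
(350,446,824): 350+446 ≤ 824 → not valid
(110,154,251): 110+154 > 251 → valid
(40,375,380): 40+375 > 380 → valid
(211,347,527): 211+347 > 527 → valid
4 of the 6 triples form a triangle.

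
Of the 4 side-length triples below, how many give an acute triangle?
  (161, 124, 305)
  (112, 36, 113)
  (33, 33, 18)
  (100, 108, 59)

(161,124,305): 124+161 ≤ 305, not a triangle
(112,36,113): 36²+112² = 13840 > 12769 = 113² → acute
(33,33,18): 18²+33² = 1413 > 1089 = 33² → acute
(100,108,59): 59²+100² = 13481 > 11664 = 108² → acute
3 of the 4 are acute.

3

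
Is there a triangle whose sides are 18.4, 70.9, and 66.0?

The longest side is 70.9, and the other two sum to 84.4.
Since 84.4 > 70.9, the triangle inequality holds.

Yes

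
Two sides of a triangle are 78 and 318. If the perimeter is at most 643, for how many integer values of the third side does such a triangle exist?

7

Triangle inequality: 240 < x < 396. Perimeter ≤ 643 gives x ≤ 643 − 78 − 318 = 247.
So 240 < x ≤ 247; integers 241 through 247: 7 values.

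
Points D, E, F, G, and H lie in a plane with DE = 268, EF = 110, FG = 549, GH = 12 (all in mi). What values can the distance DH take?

159 ≤ DH ≤ 939 mi

The maximum is all hops collinear in one direction: 268 + 110 + 549 + 12 = 939.
The longest hop is 549; the others sum to 390. Folding the others back against it leaves at least 549 − 390 = 159.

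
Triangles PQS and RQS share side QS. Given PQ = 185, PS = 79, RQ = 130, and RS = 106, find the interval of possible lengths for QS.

106 < QS < 236

From triangle PQS: |185 − 79| < QS < 185 + 79, i.e. 106 < QS < 264.
From triangle RQS: 24 < QS < 236.
Both must hold, so QS lies in the intersection.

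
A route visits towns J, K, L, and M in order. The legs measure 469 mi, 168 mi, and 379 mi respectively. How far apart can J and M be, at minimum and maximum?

The maximum is all hops collinear in one direction: 469 + 168 + 379 = 1016.
The longest hop is 469; the others sum to 547. Since 469 ≤ 547, the path can fold back on itself completely, so the minimum distance is 0.

0 ≤ JM ≤ 1016 mi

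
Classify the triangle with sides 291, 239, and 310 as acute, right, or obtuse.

acute

Compare the square of the longest side to the sum of squares of the other two: 239² + 291² = 141802 > 96100 = 310².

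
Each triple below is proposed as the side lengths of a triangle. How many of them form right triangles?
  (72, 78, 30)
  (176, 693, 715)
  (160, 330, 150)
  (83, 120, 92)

2

(72,78,30): 30²+72² = 6084 = 78² → right
(176,693,715): 176²+693² = 511225 = 715² → right
(160,330,150): 150+160 ≤ 330, not a triangle
(83,120,92): 83²+92² = 15353 > 14400 = 120² → acute
2 of the 4 are right.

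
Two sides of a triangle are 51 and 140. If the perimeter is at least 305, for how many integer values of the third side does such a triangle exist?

Triangle inequality: 89 < x < 191. Perimeter ≥ 305 gives x ≥ 305 − 51 − 140 = 114.
So 114 ≤ x < 191; integers 114 through 190: 77 values.

77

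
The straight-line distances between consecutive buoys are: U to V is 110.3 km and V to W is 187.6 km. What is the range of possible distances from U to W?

77.3 ≤ UW ≤ 297.9 km

By the triangle inequality, |110.3 − 187.6| ≤ UW ≤ 110.3 + 187.6.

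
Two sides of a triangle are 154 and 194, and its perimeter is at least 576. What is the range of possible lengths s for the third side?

Triangle inequality alone gives 40 < s < 348.
The perimeter condition gives s ≥ 576 − 154 − 194 = 228.
Intersecting the two: 228 ≤ s < 348.

228 ≤ s < 348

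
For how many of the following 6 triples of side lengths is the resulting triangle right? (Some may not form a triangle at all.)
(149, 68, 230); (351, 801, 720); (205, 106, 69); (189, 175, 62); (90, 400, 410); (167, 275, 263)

2

(149,68,230): 68+149 ≤ 230, not a triangle
(351,801,720): 351²+720² = 641601 = 801² → right
(205,106,69): 69+106 ≤ 205, not a triangle
(189,175,62): 62²+175² = 34469 < 35721 = 189² → obtuse
(90,400,410): 90²+400² = 168100 = 410² → right
(167,275,263): 167²+263² = 97058 > 75625 = 275² → acute
2 of the 6 are right.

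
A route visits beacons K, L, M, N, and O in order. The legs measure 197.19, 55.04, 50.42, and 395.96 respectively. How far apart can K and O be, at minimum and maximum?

93.31 ≤ KO ≤ 698.61

The maximum is all hops collinear in one direction: 197.19 + 55.04 + 50.42 + 395.96 = 698.61.
The longest hop is 395.96; the others sum to 302.65. Folding the others back against it leaves at least 395.96 − 302.65 = 93.31.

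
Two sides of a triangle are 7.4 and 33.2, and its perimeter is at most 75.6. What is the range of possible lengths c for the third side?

Triangle inequality alone gives 25.8 < c < 40.6.
The perimeter condition gives c ≤ 75.6 − 7.4 − 33.2 = 35.0.
Intersecting the two: 25.8 < c ≤ 35.0.

25.8 < c ≤ 35.0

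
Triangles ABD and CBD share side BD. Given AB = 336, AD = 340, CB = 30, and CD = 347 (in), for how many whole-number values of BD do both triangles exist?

From triangle ABD: 4 < BD < 676.
From triangle CBD: 317 < BD < 377.
Intersection: 317 < BD < 377, so integers 318 through 376: 59 values.

59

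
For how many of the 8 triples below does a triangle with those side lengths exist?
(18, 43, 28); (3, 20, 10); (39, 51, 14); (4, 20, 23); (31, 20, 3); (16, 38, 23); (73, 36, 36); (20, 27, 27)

(18,28,43): 18+28 > 43 → valid
(3,10,20): 3+10 ≤ 20 → not valid
(14,39,51): 14+39 > 51 → valid
(4,20,23): 4+20 > 23 → valid
(3,20,31): 3+20 ≤ 31 → not valid
(16,23,38): 16+23 > 38 → valid
(36,36,73): 36+36 ≤ 73 → not valid
(20,27,27): 20+27 > 27 → valid
5 of the 8 triples form a triangle.

5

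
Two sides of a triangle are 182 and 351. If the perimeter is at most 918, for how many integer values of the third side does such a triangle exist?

Triangle inequality: 169 < x < 533. Perimeter ≤ 918 gives x ≤ 918 − 182 − 351 = 385.
So 169 < x ≤ 385; integers 170 through 385: 216 values.

216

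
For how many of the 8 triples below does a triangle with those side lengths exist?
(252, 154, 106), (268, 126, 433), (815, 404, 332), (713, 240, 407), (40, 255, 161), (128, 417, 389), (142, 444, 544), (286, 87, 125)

3

(106,154,252): 106+154 > 252 → valid
(126,268,433): 126+268 ≤ 433 → not valid
(332,404,815): 332+404 ≤ 815 → not valid
(240,407,713): 240+407 ≤ 713 → not valid
(40,161,255): 40+161 ≤ 255 → not valid
(128,389,417): 128+389 > 417 → valid
(142,444,544): 142+444 > 544 → valid
(87,125,286): 87+125 ≤ 286 → not valid
3 of the 8 triples form a triangle.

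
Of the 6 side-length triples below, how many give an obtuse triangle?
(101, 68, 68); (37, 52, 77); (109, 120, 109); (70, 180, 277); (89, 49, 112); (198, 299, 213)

4

(101,68,68): 68²+68² = 9248 < 10201 = 101² → obtuse
(37,52,77): 37²+52² = 4073 < 5929 = 77² → obtuse
(109,120,109): 109²+109² = 23762 > 14400 = 120² → acute
(70,180,277): 70+180 ≤ 277, not a triangle
(89,49,112): 49²+89² = 10322 < 12544 = 112² → obtuse
(198,299,213): 198²+213² = 84573 < 89401 = 299² → obtuse
4 of the 6 are obtuse.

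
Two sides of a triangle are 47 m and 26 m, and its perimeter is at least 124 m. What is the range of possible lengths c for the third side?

Triangle inequality alone gives 21 < c < 73.
The perimeter condition gives c ≥ 124 − 47 − 26 = 51.
Intersecting the two: 51 ≤ c < 73.

51 ≤ c < 73 m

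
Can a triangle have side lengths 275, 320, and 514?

The longest side is 514, and the other two sum to 595.
Since 595 > 514, the triangle inequality holds.

Yes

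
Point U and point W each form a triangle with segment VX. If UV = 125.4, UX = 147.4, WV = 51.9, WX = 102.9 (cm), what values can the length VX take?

51.0 < VX < 154.8

From triangle UVX: |125.4 − 147.4| < VX < 125.4 + 147.4, i.e. 22.0 < VX < 272.8.
From triangle WVX: 51.0 < VX < 154.8.
Both must hold, so VX lies in the intersection.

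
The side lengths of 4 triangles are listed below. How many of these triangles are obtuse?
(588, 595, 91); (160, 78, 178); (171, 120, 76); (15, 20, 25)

1

(588,595,91): 91²+588² = 354025 = 595² → right
(160,78,178): 78²+160² = 31684 = 178² → right
(171,120,76): 76²+120² = 20176 < 29241 = 171² → obtuse
(15,20,25): 15²+20² = 625 = 25² → right
1 of the 4 is obtuse.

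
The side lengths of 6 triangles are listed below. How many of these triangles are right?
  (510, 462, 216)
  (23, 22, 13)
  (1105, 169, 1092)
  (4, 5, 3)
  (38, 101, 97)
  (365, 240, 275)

(510,462,216): 216²+462² = 260100 = 510² → right
(23,22,13): 13²+22² = 653 > 529 = 23² → acute
(1105,169,1092): 169²+1092² = 1221025 = 1105² → right
(4,5,3): 3²+4² = 25 = 5² → right
(38,101,97): 38²+97² = 10853 > 10201 = 101² → acute
(365,240,275): 240²+275² = 133225 = 365² → right
4 of the 6 are right.

4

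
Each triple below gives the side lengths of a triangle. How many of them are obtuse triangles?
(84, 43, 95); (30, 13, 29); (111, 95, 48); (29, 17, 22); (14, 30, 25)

(84,43,95): 43²+84² = 8905 < 9025 = 95² → obtuse
(30,13,29): 13²+29² = 1010 > 900 = 30² → acute
(111,95,48): 48²+95² = 11329 < 12321 = 111² → obtuse
(29,17,22): 17²+22² = 773 < 841 = 29² → obtuse
(14,30,25): 14²+25² = 821 < 900 = 30² → obtuse
4 of the 5 are obtuse.

4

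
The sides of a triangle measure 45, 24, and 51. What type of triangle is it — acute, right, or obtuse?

Compare the square of the longest side to the sum of squares of the other two: 24² + 45² = 2601 = 51².

right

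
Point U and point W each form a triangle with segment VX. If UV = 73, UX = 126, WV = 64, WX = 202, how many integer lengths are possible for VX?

From triangle UVX: 53 < VX < 199.
From triangle WVX: 138 < VX < 266.
Intersection: 138 < VX < 199, so integers 139 through 198: 60 values.

60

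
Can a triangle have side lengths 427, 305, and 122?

No

The two shorter sides sum to 427, exactly equal to the longest side 427.
That gives only a degenerate (flat) triangle — the inequality must be strict.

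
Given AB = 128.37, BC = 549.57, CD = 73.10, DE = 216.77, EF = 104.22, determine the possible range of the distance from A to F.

The maximum is all hops collinear in one direction: 128.37 + 549.57 + 73.10 + 216.77 + 104.22 = 1072.03.
The longest hop is 549.57; the others sum to 522.46. Folding the others back against it leaves at least 549.57 − 522.46 = 27.11.

27.11 ≤ AF ≤ 1072.03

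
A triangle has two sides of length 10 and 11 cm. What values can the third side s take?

By the triangle inequality, s must be less than 10 + 11 = 21 and greater than |10 − 11| = 1.

1 < s < 21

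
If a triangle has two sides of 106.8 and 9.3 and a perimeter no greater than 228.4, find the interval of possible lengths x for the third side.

Triangle inequality alone gives 97.5 < x < 116.1.
The perimeter condition gives x ≤ 228.4 − 106.8 − 9.3 = 112.3.
Intersecting the two: 97.5 < x ≤ 112.3.

97.5 < x ≤ 112.3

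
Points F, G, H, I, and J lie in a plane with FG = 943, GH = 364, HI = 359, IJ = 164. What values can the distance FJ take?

56 ≤ FJ ≤ 1830

The maximum is all hops collinear in one direction: 943 + 364 + 359 + 164 = 1830.
The longest hop is 943; the others sum to 887. Folding the others back against it leaves at least 943 − 887 = 56.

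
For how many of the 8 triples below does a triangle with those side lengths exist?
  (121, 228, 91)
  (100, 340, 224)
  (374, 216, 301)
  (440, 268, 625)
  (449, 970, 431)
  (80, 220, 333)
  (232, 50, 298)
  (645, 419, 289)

3

(91,121,228): 91+121 ≤ 228 → not valid
(100,224,340): 100+224 ≤ 340 → not valid
(216,301,374): 216+301 > 374 → valid
(268,440,625): 268+440 > 625 → valid
(431,449,970): 431+449 ≤ 970 → not valid
(80,220,333): 80+220 ≤ 333 → not valid
(50,232,298): 50+232 ≤ 298 → not valid
(289,419,645): 289+419 > 645 → valid
3 of the 8 triples form a triangle.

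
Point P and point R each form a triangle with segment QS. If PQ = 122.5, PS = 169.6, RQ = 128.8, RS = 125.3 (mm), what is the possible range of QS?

From triangle PQS: |122.5 − 169.6| < QS < 122.5 + 169.6, i.e. 47.1 < QS < 292.1.
From triangle RQS: 3.5 < QS < 254.1.
Both must hold, so QS lies in the intersection.

47.1 < QS < 254.1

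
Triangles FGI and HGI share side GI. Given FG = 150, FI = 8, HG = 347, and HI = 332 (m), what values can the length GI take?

From triangle FGI: |150 − 8| < GI < 150 + 8, i.e. 142 < GI < 158.
From triangle HGI: 15 < GI < 679.
Both must hold, so GI lies in the intersection.

142 < GI < 158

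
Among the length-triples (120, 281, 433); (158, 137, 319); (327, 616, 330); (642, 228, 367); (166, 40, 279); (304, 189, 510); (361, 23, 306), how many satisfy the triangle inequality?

(120,281,433): 120+281 ≤ 433 → not valid
(137,158,319): 137+158 ≤ 319 → not valid
(327,330,616): 327+330 > 616 → valid
(228,367,642): 228+367 ≤ 642 → not valid
(40,166,279): 40+166 ≤ 279 → not valid
(189,304,510): 189+304 ≤ 510 → not valid
(23,306,361): 23+306 ≤ 361 → not valid
1 of the 7 triples forms a triangle.

1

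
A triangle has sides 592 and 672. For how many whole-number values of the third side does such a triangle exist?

1183

The third side lies in the open interval (80, 1264).
Integers from 81 to 1263 inclusive: 1263 − 81 + 1 = 1183.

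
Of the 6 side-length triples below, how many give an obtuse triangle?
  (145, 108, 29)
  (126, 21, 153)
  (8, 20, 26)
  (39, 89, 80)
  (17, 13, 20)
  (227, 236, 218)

(145,108,29): 29+108 ≤ 145, not a triangle
(126,21,153): 21+126 ≤ 153, not a triangle
(8,20,26): 8²+20² = 464 < 676 = 26² → obtuse
(39,89,80): 39²+80² = 7921 = 89² → right
(17,13,20): 13²+17² = 458 > 400 = 20² → acute
(227,236,218): 218²+227² = 99053 > 55696 = 236² → acute
1 of the 6 is obtuse.

1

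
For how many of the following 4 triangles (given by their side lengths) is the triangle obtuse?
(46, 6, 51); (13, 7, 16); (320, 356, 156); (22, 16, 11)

(46,6,51): 6²+46² = 2152 < 2601 = 51² → obtuse
(13,7,16): 7²+13² = 218 < 256 = 16² → obtuse
(320,356,156): 156²+320² = 126736 = 356² → right
(22,16,11): 11²+16² = 377 < 484 = 22² → obtuse
3 of the 4 are obtuse.

3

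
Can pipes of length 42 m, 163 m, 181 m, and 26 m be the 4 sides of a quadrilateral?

Yes

A quadrilateral exists iff every side is shorter than the sum of the others — equivalently, the longest side is less than the sum of the rest.
Longest side 181 < 231 (sum of the remaining 3), so yes.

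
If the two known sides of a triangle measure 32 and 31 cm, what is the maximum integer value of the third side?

62

The third side must be strictly less than 32 + 31 = 63.
The largest integer below 63 is 62.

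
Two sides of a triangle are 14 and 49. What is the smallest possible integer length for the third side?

36

The third side must be strictly greater than |14 − 49| = 35.
The smallest integer above 35 is 36.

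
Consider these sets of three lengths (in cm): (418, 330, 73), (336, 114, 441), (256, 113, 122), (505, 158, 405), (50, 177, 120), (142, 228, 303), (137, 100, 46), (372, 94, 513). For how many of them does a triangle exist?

4

(73,330,418): 73+330 ≤ 418 → not valid
(114,336,441): 114+336 > 441 → valid
(113,122,256): 113+122 ≤ 256 → not valid
(158,405,505): 158+405 > 505 → valid
(50,120,177): 50+120 ≤ 177 → not valid
(142,228,303): 142+228 > 303 → valid
(46,100,137): 46+100 > 137 → valid
(94,372,513): 94+372 ≤ 513 → not valid
4 of the 8 triples form a triangle.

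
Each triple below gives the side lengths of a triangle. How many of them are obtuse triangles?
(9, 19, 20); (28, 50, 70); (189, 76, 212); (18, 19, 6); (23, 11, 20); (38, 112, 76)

(9,19,20): 9²+19² = 442 > 400 = 20² → acute
(28,50,70): 28²+50² = 3284 < 4900 = 70² → obtuse
(189,76,212): 76²+189² = 41497 < 44944 = 212² → obtuse
(18,19,6): 6²+18² = 360 < 361 = 19² → obtuse
(23,11,20): 11²+20² = 521 < 529 = 23² → obtuse
(38,112,76): 38²+76² = 7220 < 12544 = 112² → obtuse
5 of the 6 are obtuse.

5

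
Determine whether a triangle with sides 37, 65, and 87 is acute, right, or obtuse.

Compare the square of the longest side to the sum of squares of the other two: 37² + 65² = 5594 < 7569 = 87².

obtuse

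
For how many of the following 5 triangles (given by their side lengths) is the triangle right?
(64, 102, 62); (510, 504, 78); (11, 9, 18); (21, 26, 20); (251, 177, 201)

(64,102,62): 62²+64² = 7940 < 10404 = 102² → obtuse
(510,504,78): 78²+504² = 260100 = 510² → right
(11,9,18): 9²+11² = 202 < 324 = 18² → obtuse
(21,26,20): 20²+21² = 841 > 676 = 26² → acute
(251,177,201): 177²+201² = 71730 > 63001 = 251² → acute
1 of the 5 is right.

1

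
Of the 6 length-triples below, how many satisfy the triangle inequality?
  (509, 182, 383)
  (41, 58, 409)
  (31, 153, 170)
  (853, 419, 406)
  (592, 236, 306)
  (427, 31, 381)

2

(182,383,509): 182+383 > 509 → valid
(41,58,409): 41+58 ≤ 409 → not valid
(31,153,170): 31+153 > 170 → valid
(406,419,853): 406+419 ≤ 853 → not valid
(236,306,592): 236+306 ≤ 592 → not valid
(31,381,427): 31+381 ≤ 427 → not valid
2 of the 6 triples form a triangle.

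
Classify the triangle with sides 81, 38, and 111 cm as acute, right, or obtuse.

obtuse

Compare the square of the longest side to the sum of squares of the other two: 38² + 81² = 8005 < 12321 = 111².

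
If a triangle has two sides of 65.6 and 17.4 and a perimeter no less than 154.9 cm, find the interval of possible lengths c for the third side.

71.9 ≤ c < 83.0

Triangle inequality alone gives 48.2 < c < 83.0.
The perimeter condition gives c ≥ 154.9 − 65.6 − 17.4 = 71.9.
Intersecting the two: 71.9 ≤ c < 83.0.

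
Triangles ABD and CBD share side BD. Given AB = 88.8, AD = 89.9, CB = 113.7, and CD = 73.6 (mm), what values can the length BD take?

From triangle ABD: |88.8 − 89.9| < BD < 88.8 + 89.9, i.e. 1.1 < BD < 178.7.
From triangle CBD: 40.1 < BD < 187.3.
Both must hold, so BD lies in the intersection.

40.1 < BD < 178.7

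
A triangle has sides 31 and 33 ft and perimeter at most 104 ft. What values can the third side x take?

2 < x ≤ 40 ft

Triangle inequality alone gives 2 < x < 64.
The perimeter condition gives x ≤ 104 − 31 − 33 = 40.
Intersecting the two: 2 < x ≤ 40.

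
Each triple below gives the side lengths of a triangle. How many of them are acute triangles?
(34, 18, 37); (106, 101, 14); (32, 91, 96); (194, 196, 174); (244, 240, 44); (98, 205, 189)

4

(34,18,37): 18²+34² = 1480 > 1369 = 37² → acute
(106,101,14): 14²+101² = 10397 < 11236 = 106² → obtuse
(32,91,96): 32²+91² = 9305 > 9216 = 96² → acute
(194,196,174): 174²+194² = 67912 > 38416 = 196² → acute
(244,240,44): 44²+240² = 59536 = 244² → right
(98,205,189): 98²+189² = 45325 > 42025 = 205² → acute
4 of the 6 are acute.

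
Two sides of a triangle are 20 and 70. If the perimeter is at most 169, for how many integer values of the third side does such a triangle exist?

Triangle inequality: 50 < x < 90. Perimeter ≤ 169 gives x ≤ 169 − 20 − 70 = 79.
So 50 < x ≤ 79; integers 51 through 79: 29 values.

29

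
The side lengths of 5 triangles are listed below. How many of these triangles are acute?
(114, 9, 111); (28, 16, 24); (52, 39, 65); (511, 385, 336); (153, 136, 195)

2

(114,9,111): 9²+111² = 12402 < 12996 = 114² → obtuse
(28,16,24): 16²+24² = 832 > 784 = 28² → acute
(52,39,65): 39²+52² = 4225 = 65² → right
(511,385,336): 336²+385² = 261121 = 511² → right
(153,136,195): 136²+153² = 41905 > 38025 = 195² → acute
2 of the 5 are acute.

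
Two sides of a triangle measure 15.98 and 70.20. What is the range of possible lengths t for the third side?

54.22 < t < 86.18

By the triangle inequality, t must be less than 15.98 + 70.20 = 86.18 and greater than |15.98 − 70.20| = 54.22.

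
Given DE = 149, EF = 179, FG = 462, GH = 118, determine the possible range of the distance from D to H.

The maximum is all hops collinear in one direction: 149 + 179 + 462 + 118 = 908.
The longest hop is 462; the others sum to 446. Folding the others back against it leaves at least 462 − 446 = 16.

16 ≤ DH ≤ 908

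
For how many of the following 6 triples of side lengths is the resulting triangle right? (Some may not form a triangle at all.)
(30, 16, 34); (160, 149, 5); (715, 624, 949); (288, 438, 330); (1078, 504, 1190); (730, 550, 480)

(30,16,34): 16²+30² = 1156 = 34² → right
(160,149,5): 5+149 ≤ 160, not a triangle
(715,624,949): 624²+715² = 900601 = 949² → right
(288,438,330): 288²+330² = 191844 = 438² → right
(1078,504,1190): 504²+1078² = 1416100 = 1190² → right
(730,550,480): 480²+550² = 532900 = 730² → right
5 of the 6 are right.

5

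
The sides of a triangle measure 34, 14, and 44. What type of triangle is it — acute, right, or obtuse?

obtuse

Compare the square of the longest side to the sum of squares of the other two: 14² + 34² = 1352 < 1936 = 44².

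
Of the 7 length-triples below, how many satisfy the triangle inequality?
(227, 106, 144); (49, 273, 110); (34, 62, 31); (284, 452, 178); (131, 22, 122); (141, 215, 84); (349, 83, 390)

6

(106,144,227): 106+144 > 227 → valid
(49,110,273): 49+110 ≤ 273 → not valid
(31,34,62): 31+34 > 62 → valid
(178,284,452): 178+284 > 452 → valid
(22,122,131): 22+122 > 131 → valid
(84,141,215): 84+141 > 215 → valid
(83,349,390): 83+349 > 390 → valid
6 of the 7 triples form a triangle.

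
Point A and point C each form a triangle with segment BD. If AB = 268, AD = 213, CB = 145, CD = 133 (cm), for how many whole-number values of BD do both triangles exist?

222

From triangle ABD: 55 < BD < 481.
From triangle CBD: 12 < BD < 278.
Intersection: 55 < BD < 278, so integers 56 through 277: 222 values.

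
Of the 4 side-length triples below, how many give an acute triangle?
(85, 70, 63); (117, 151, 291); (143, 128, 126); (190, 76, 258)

2

(85,70,63): 63²+70² = 8869 > 7225 = 85² → acute
(117,151,291): 117+151 ≤ 291, not a triangle
(143,128,126): 126²+128² = 32260 > 20449 = 143² → acute
(190,76,258): 76²+190² = 41876 < 66564 = 258² → obtuse
2 of the 4 are acute.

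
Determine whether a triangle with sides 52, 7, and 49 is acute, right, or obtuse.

obtuse

Compare the square of the longest side to the sum of squares of the other two: 7² + 49² = 2450 < 2704 = 52².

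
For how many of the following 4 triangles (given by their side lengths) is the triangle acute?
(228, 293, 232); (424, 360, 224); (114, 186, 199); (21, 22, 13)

3

(228,293,232): 228²+232² = 105808 > 85849 = 293² → acute
(424,360,224): 224²+360² = 179776 = 424² → right
(114,186,199): 114²+186² = 47592 > 39601 = 199² → acute
(21,22,13): 13²+21² = 610 > 484 = 22² → acute
3 of the 4 are acute.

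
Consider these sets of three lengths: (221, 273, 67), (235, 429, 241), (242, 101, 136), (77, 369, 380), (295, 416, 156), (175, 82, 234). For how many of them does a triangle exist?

(67,221,273): 67+221 > 273 → valid
(235,241,429): 235+241 > 429 → valid
(101,136,242): 101+136 ≤ 242 → not valid
(77,369,380): 77+369 > 380 → valid
(156,295,416): 156+295 > 416 → valid
(82,175,234): 82+175 > 234 → valid
5 of the 6 triples form a triangle.

5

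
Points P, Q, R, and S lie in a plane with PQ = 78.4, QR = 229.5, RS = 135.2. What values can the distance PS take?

15.9 ≤ PS ≤ 443.1

The maximum is all hops collinear in one direction: 78.4 + 229.5 + 135.2 = 443.1.
The longest hop is 229.5; the others sum to 213.6. Folding the others back against it leaves at least 229.5 − 213.6 = 15.9.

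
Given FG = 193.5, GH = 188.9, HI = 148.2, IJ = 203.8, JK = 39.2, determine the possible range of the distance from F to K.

The maximum is all hops collinear in one direction: 193.5 + 188.9 + 148.2 + 203.8 + 39.2 = 773.6.
The longest hop is 203.8; the others sum to 569.8. Since 203.8 ≤ 569.8, the path can fold back on itself completely, so the minimum distance is 0.

0 ≤ FK ≤ 773.6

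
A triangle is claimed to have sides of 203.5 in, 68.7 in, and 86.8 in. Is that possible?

The longest side is 203.5, but the other two sum to only 155.5.
155.5 < 203.5, so the triangle inequality fails.

No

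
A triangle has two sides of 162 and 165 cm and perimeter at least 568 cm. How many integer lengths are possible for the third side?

Triangle inequality: 3 < x < 327. Perimeter ≥ 568 gives x ≥ 568 − 162 − 165 = 241.
So 241 ≤ x < 327; integers 241 through 326: 86 values.

86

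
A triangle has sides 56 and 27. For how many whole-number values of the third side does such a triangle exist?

53

The third side lies in the open interval (29, 83).
Integers from 30 to 82 inclusive: 82 − 30 + 1 = 53.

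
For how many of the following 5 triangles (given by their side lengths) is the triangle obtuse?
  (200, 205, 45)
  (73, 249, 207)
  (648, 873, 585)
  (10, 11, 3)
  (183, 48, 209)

(200,205,45): 45²+200² = 42025 = 205² → right
(73,249,207): 73²+207² = 48178 < 62001 = 249² → obtuse
(648,873,585): 585²+648² = 762129 = 873² → right
(10,11,3): 3²+10² = 109 < 121 = 11² → obtuse
(183,48,209): 48²+183² = 35793 < 43681 = 209² → obtuse
3 of the 5 are obtuse.

3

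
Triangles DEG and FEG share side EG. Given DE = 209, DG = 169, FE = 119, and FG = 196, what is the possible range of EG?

From triangle DEG: |209 − 169| < EG < 209 + 169, i.e. 40 < EG < 378.
From triangle FEG: 77 < EG < 315.
Both must hold, so EG lies in the intersection.

77 < EG < 315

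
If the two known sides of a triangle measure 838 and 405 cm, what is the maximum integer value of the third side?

The third side must be strictly less than 838 + 405 = 1243.
The largest integer below 1243 is 1242.

1242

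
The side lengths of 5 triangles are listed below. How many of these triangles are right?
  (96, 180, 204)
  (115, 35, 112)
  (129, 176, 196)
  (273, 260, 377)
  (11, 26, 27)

2

(96,180,204): 96²+180² = 41616 = 204² → right
(115,35,112): 35²+112² = 13769 > 13225 = 115² → acute
(129,176,196): 129²+176² = 47617 > 38416 = 196² → acute
(273,260,377): 260²+273² = 142129 = 377² → right
(11,26,27): 11²+26² = 797 > 729 = 27² → acute
2 of the 5 are right.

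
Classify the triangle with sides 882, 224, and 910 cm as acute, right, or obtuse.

right

Compare the square of the longest side to the sum of squares of the other two: 224² + 882² = 828100 = 910².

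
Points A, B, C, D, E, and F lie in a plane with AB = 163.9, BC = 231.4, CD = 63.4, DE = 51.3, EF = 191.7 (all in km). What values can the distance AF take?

0 ≤ AF ≤ 701.7 km

The maximum is all hops collinear in one direction: 163.9 + 231.4 + 63.4 + 51.3 + 191.7 = 701.7.
The longest hop is 231.4; the others sum to 470.3. Since 231.4 ≤ 470.3, the path can fold back on itself completely, so the minimum distance is 0.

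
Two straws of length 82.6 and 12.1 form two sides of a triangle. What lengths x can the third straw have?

By the triangle inequality, x must be less than 82.6 + 12.1 = 94.7 and greater than |82.6 − 12.1| = 70.5.

70.5 < x < 94.7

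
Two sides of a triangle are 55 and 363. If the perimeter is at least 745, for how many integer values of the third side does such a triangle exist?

Triangle inequality: 308 < x < 418. Perimeter ≥ 745 gives x ≥ 745 − 55 − 363 = 327.
So 327 ≤ x < 418; integers 327 through 417: 91 values.

91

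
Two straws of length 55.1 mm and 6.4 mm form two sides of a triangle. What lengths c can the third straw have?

48.7 < c < 61.5 (mm)

By the triangle inequality, c must be less than 55.1 + 6.4 = 61.5 and greater than |55.1 − 6.4| = 48.7.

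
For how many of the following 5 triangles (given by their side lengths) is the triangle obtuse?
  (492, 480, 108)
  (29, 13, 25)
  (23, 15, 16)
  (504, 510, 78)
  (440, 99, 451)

(492,480,108): 108²+480² = 242064 = 492² → right
(29,13,25): 13²+25² = 794 < 841 = 29² → obtuse
(23,15,16): 15²+16² = 481 < 529 = 23² → obtuse
(504,510,78): 78²+504² = 260100 = 510² → right
(440,99,451): 99²+440² = 203401 = 451² → right
2 of the 5 are obtuse.

2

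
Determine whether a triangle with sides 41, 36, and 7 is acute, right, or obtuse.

Compare the square of the longest side to the sum of squares of the other two: 7² + 36² = 1345 < 1681 = 41².

obtuse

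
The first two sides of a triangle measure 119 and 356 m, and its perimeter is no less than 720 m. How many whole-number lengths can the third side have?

Triangle inequality: 237 < x < 475. Perimeter ≥ 720 gives x ≥ 720 − 119 − 356 = 245.
So 245 ≤ x < 475; integers 245 through 474: 230 values.

230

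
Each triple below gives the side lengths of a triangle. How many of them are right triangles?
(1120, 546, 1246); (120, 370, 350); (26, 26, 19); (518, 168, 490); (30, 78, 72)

4

(1120,546,1246): 546²+1120² = 1552516 = 1246² → right
(120,370,350): 120²+350² = 136900 = 370² → right
(26,26,19): 19²+26² = 1037 > 676 = 26² → acute
(518,168,490): 168²+490² = 268324 = 518² → right
(30,78,72): 30²+72² = 6084 = 78² → right
4 of the 5 are right.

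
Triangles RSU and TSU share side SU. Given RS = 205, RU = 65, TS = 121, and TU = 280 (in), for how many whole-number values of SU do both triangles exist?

110

From triangle RSU: 140 < SU < 270.
From triangle TSU: 159 < SU < 401.
Intersection: 159 < SU < 270, so integers 160 through 269: 110 values.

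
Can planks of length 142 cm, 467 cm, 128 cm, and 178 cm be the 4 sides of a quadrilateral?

For a quadrilateral, each side must be shorter than the sum of the others.
Here the longest side is 467, but the remaining 3 sides sum to only 448.

No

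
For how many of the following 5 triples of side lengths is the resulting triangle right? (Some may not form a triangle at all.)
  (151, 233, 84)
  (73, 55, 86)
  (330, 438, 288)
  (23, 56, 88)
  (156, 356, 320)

2

(151,233,84): 84²+151² = 29857 < 54289 = 233² → obtuse
(73,55,86): 55²+73² = 8354 > 7396 = 86² → acute
(330,438,288): 288²+330² = 191844 = 438² → right
(23,56,88): 23+56 ≤ 88, not a triangle
(156,356,320): 156²+320² = 126736 = 356² → right
2 of the 5 are right.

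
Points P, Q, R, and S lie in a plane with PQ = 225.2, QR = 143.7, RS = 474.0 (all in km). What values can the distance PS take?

105.1 ≤ PS ≤ 842.9 km

The maximum is all hops collinear in one direction: 225.2 + 143.7 + 474.0 = 842.9.
The longest hop is 474.0; the others sum to 368.9. Folding the others back against it leaves at least 474.0 − 368.9 = 105.1.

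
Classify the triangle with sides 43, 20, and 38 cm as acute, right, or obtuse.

obtuse

Compare the square of the longest side to the sum of squares of the other two: 20² + 38² = 1844 < 1849 = 43².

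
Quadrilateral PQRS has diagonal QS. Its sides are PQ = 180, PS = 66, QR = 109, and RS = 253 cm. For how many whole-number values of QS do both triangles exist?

101

From triangle PQS: 114 < QS < 246.
From triangle RQS: 144 < QS < 362.
Intersection: 144 < QS < 246, so integers 145 through 245: 101 values.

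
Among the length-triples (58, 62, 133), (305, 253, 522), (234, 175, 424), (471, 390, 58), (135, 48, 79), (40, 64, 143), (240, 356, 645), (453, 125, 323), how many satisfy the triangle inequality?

(58,62,133): 58+62 ≤ 133 → not valid
(253,305,522): 253+305 > 522 → valid
(175,234,424): 175+234 ≤ 424 → not valid
(58,390,471): 58+390 ≤ 471 → not valid
(48,79,135): 48+79 ≤ 135 → not valid
(40,64,143): 40+64 ≤ 143 → not valid
(240,356,645): 240+356 ≤ 645 → not valid
(125,323,453): 125+323 ≤ 453 → not valid
1 of the 8 triples forms a triangle.

1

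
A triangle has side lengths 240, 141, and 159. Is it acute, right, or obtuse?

Compare the square of the longest side to the sum of squares of the other two: 141² + 159² = 45162 < 57600 = 240².

obtuse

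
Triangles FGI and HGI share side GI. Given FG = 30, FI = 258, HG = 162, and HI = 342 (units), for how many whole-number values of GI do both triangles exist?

From triangle FGI: 228 < GI < 288.
From triangle HGI: 180 < GI < 504.
Intersection: 228 < GI < 288, so integers 229 through 287: 59 values.

59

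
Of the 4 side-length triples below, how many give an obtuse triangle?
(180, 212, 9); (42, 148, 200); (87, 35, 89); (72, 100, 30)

(180,212,9): 9+180 ≤ 212, not a triangle
(42,148,200): 42+148 ≤ 200, not a triangle
(87,35,89): 35²+87² = 8794 > 7921 = 89² → acute
(72,100,30): 30²+72² = 6084 < 10000 = 100² → obtuse
1 of the 4 is obtuse.

1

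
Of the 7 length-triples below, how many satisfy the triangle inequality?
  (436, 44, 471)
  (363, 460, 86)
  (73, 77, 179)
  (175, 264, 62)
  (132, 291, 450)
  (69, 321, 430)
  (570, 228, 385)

2

(44,436,471): 44+436 > 471 → valid
(86,363,460): 86+363 ≤ 460 → not valid
(73,77,179): 73+77 ≤ 179 → not valid
(62,175,264): 62+175 ≤ 264 → not valid
(132,291,450): 132+291 ≤ 450 → not valid
(69,321,430): 69+321 ≤ 430 → not valid
(228,385,570): 228+385 > 570 → valid
2 of the 7 triples form a triangle.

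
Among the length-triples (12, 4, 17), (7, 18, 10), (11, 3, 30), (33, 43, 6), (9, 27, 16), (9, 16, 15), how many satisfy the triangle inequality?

1

(4,12,17): 4+12 ≤ 17 → not valid
(7,10,18): 7+10 ≤ 18 → not valid
(3,11,30): 3+11 ≤ 30 → not valid
(6,33,43): 6+33 ≤ 43 → not valid
(9,16,27): 9+16 ≤ 27 → not valid
(9,15,16): 9+15 > 16 → valid
1 of the 6 triples forms a triangle.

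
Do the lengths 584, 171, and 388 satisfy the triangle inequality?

No

The longest side is 584, but the other two sum to only 559.
559 < 584, so the triangle inequality fails.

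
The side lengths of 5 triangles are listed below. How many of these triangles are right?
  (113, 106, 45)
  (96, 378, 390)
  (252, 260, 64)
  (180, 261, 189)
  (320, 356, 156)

(113,106,45): 45²+106² = 13261 > 12769 = 113² → acute
(96,378,390): 96²+378² = 152100 = 390² → right
(252,260,64): 64²+252² = 67600 = 260² → right
(180,261,189): 180²+189² = 68121 = 261² → right
(320,356,156): 156²+320² = 126736 = 356² → right
4 of the 5 are right.

4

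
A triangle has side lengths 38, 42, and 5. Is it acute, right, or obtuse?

Compare the square of the longest side to the sum of squares of the other two: 5² + 38² = 1469 < 1764 = 42².

obtuse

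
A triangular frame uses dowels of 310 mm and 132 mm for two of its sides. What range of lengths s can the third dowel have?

178 < s < 442 (mm)

By the triangle inequality, s must be less than 310 + 132 = 442 and greater than |310 − 132| = 178.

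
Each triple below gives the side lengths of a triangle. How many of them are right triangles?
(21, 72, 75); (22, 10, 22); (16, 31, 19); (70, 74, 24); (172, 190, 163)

(21,72,75): 21²+72² = 5625 = 75² → right
(22,10,22): 10²+22² = 584 > 484 = 22² → acute
(16,31,19): 16²+19² = 617 < 961 = 31² → obtuse
(70,74,24): 24²+70² = 5476 = 74² → right
(172,190,163): 163²+172² = 56153 > 36100 = 190² → acute
2 of the 5 are right.

2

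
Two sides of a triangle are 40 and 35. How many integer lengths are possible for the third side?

69

The third side lies in the open interval (5, 75).
Integers from 6 to 74 inclusive: 74 − 6 + 1 = 69.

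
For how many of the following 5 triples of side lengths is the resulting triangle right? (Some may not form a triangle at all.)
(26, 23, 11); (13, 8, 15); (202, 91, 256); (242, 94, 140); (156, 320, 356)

1

(26,23,11): 11²+23² = 650 < 676 = 26² → obtuse
(13,8,15): 8²+13² = 233 > 225 = 15² → acute
(202,91,256): 91²+202² = 49085 < 65536 = 256² → obtuse
(242,94,140): 94+140 ≤ 242, not a triangle
(156,320,356): 156²+320² = 126736 = 356² → right
1 of the 5 is right.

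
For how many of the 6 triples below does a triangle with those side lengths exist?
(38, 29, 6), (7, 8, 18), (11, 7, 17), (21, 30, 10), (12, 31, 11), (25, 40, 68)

(6,29,38): 6+29 ≤ 38 → not valid
(7,8,18): 7+8 ≤ 18 → not valid
(7,11,17): 7+11 > 17 → valid
(10,21,30): 10+21 > 30 → valid
(11,12,31): 11+12 ≤ 31 → not valid
(25,40,68): 25+40 ≤ 68 → not valid
2 of the 6 triples form a triangle.

2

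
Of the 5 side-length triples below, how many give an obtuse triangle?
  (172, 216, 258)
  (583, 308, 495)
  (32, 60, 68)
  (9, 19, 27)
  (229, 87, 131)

(172,216,258): 172²+216² = 76240 > 66564 = 258² → acute
(583,308,495): 308²+495² = 339889 = 583² → right
(32,60,68): 32²+60² = 4624 = 68² → right
(9,19,27): 9²+19² = 442 < 729 = 27² → obtuse
(229,87,131): 87+131 ≤ 229, not a triangle
1 of the 5 is obtuse.

1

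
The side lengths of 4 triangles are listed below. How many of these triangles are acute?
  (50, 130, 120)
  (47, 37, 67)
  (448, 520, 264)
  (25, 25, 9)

(50,130,120): 50²+120² = 16900 = 130² → right
(47,37,67): 37²+47² = 3578 < 4489 = 67² → obtuse
(448,520,264): 264²+448² = 270400 = 520² → right
(25,25,9): 9²+25² = 706 > 625 = 25² → acute
1 of the 4 is acute.

1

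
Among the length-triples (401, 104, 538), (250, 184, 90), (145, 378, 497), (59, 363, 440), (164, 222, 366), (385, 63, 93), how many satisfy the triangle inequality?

3

(104,401,538): 104+401 ≤ 538 → not valid
(90,184,250): 90+184 > 250 → valid
(145,378,497): 145+378 > 497 → valid
(59,363,440): 59+363 ≤ 440 → not valid
(164,222,366): 164+222 > 366 → valid
(63,93,385): 63+93 ≤ 385 → not valid
3 of the 6 triples form a triangle.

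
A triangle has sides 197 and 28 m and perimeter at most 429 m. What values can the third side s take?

169 < s ≤ 204

Triangle inequality alone gives 169 < s < 225.
The perimeter condition gives s ≤ 429 − 197 − 28 = 204.
Intersecting the two: 169 < s ≤ 204.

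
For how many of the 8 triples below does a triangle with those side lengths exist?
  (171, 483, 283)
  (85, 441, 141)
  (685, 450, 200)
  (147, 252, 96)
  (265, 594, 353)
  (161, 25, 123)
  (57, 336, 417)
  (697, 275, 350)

1

(171,283,483): 171+283 ≤ 483 → not valid
(85,141,441): 85+141 ≤ 441 → not valid
(200,450,685): 200+450 ≤ 685 → not valid
(96,147,252): 96+147 ≤ 252 → not valid
(265,353,594): 265+353 > 594 → valid
(25,123,161): 25+123 ≤ 161 → not valid
(57,336,417): 57+336 ≤ 417 → not valid
(275,350,697): 275+350 ≤ 697 → not valid
1 of the 8 triples forms a triangle.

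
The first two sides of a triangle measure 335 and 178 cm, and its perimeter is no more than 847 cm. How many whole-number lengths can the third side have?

Triangle inequality: 157 < x < 513. Perimeter ≤ 847 gives x ≤ 847 − 335 − 178 = 334.
So 157 < x ≤ 334; integers 158 through 334: 177 values.

177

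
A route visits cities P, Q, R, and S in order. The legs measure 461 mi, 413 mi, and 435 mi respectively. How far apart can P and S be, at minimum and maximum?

0 ≤ PS ≤ 1309 mi

The maximum is all hops collinear in one direction: 461 + 413 + 435 = 1309.
The longest hop is 461; the others sum to 848. Since 461 ≤ 848, the path can fold back on itself completely, so the minimum distance is 0.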